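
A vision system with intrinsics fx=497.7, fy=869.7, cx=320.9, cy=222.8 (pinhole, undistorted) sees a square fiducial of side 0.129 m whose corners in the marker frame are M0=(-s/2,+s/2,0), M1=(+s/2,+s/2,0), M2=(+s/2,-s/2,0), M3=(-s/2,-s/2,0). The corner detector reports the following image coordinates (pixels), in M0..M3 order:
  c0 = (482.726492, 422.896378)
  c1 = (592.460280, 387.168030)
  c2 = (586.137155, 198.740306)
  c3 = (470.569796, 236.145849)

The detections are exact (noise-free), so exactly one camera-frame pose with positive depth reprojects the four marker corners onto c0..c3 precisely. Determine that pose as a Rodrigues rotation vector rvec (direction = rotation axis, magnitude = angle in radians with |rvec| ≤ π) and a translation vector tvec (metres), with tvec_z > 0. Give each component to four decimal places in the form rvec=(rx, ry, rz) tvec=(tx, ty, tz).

Intrinsics K: fx=497.7, fy=869.7, cx=320.9, cy=222.8
Marker side s = 0.129 m; corners in marker frame (Z=0):
  M0 = (-0.0645, +0.0645, 0)
  M1 = (+0.0645, +0.0645, 0)
  M2 = (+0.0645, -0.0645, 0)
  M3 = (-0.0645, -0.0645, 0)
Detected image corners:
  c0 = (482.726492, 422.896378) px
  c1 = (592.460280, 387.168030) px
  c2 = (586.137155, 198.740306) px
  c3 = (470.569796, 236.145849) px
Planar DLT: solve 8×8 A·h = b for H (H[2,2]=1):
  H  [+877.36724 +285.18186 +533.12482]
  H  [-280.55708 +1578.89883 +313.65145]
  H  [+0.00880 +0.40071 +1.00000]
B = K⁻¹H; ‖b₁‖=1.786964, ‖b₂‖=1.786964; λ = 2/(‖b₁‖+‖b₂‖) = 0.559608, sign → tz>0 ⇒ λ=+0.559608
r₁ = λ·B[:,0] = (+0.98333,-0.18179,+0.00493); r₂ = λ·B[:,1] = (+0.17607,+0.95850,+0.22424)
r₃ = r₁×r₂ = (-0.04549,-0.21963,+0.97452); SVD([r₁ r₂ r₃]) → R = UVᵀ:
  R  [+0.98333 +0.17607 -0.04549]
  R  [-0.18179 +0.95850 -0.21963]
  R  [+0.00493 +0.22424 +0.97452]
t = (+0.23862, +0.05846, +0.55961) m
tr R = 2.916343; θ = arccos((tr R − 1)/2) = 0.290253 rad = 16.630°
axis k = ((R−Rᵀ)₃₂, (R−Rᵀ)₁₃, (R−Rᵀ)₂₁) / (2 sinθ) = (+0.775477, -0.088071, -0.625203)
rvec = θ·k = (+0.225084, -0.025563, -0.181467)

rvec=(0.2251, -0.0256, -0.1815) tvec=(0.2386, 0.0585, 0.5596)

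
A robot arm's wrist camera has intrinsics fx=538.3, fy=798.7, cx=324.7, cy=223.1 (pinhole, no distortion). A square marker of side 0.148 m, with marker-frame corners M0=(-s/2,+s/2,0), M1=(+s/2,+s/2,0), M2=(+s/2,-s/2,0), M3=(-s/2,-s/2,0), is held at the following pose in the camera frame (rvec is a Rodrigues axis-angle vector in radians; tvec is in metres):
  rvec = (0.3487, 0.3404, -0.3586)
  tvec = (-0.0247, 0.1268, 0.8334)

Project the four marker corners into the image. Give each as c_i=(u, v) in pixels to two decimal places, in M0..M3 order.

c0=(287.62, 415.66) c1=(370.19, 388.76) c2=(332.46, 264.89) c3=(248.51, 301.35)

Intrinsics K: fx=538.3, fy=798.7, cx=324.7, cy=223.1
Marker side s = 0.148 m; corners in marker frame (Z=0):
  M0 = (-0.0740, +0.0740, 0)
  M1 = (+0.0740, +0.0740, 0)
  M2 = (+0.0740, -0.0740, 0)
  M3 = (-0.0740, -0.0740, 0)
rvec = (0.3487, 0.3404, -0.3586), |rvec| = θ = 0.60503 rad = 34.666°
Rodrigues: sinθ=0.56878, 1−cosθ=0.17751; R = I + sinθ·[k]× + (1−cosθ)·[k]×²:
    [+0.88145 +0.39468 +0.25937]
    [-0.27956 +0.87868 -0.38701]
    [-0.38065 +0.26862 +0.88485]
t = (-0.0247, 0.1268, 0.8334) m
M0: Pc = R·M0+t = (-0.06072, +0.21251, +0.88145); u = 538.3·(-0.06072)/0.88145 + 324.7 = 287.6176, v = 798.7·(+0.21251)/0.88145 + 223.1 = 415.6601
M1: Pc = R·M1+t = (+0.06973, +0.17113, +0.82511); u = 538.3·(+0.06973)/0.82511 + 324.7 = 370.1941, v = 798.7·(+0.17113)/0.82511 + 223.1 = 388.7571
M2: Pc = R·M2+t = (+0.01132, +0.04109, +0.78535); u = 538.3·(+0.01132)/0.78535 + 324.7 = 332.4597, v = 798.7·(+0.04109)/0.78535 + 223.1 = 264.8888
M3: Pc = R·M3+t = (-0.11913, +0.08247, +0.84169); u = 538.3·(-0.11913)/0.84169 + 324.7 = 248.5085, v = 798.7·(+0.08247)/0.84169 + 223.1 = 301.3533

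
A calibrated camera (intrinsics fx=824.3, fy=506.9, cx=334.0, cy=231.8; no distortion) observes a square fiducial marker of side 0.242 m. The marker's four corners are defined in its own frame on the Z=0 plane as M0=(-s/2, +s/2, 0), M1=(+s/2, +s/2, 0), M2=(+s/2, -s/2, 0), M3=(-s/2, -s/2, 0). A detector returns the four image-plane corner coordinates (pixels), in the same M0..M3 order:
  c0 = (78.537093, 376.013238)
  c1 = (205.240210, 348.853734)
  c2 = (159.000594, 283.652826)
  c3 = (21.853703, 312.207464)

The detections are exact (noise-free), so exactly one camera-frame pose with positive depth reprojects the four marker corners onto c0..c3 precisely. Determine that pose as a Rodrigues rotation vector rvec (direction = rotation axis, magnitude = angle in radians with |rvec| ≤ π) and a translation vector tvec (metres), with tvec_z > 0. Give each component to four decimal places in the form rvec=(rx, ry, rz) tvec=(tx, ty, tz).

rvec=(0.4549, -0.1392, -0.3033) tvec=(-0.3830, 0.2863, 1.4582)

Intrinsics K: fx=824.3, fy=506.9, cx=334.0, cy=231.8
Marker side s = 0.242 m; corners in marker frame (Z=0):
  M0 = (-0.1210, +0.1210, 0)
  M1 = (+0.1210, +0.1210, 0)
  M2 = (+0.1210, -0.1210, 0)
  M3 = (-0.1210, -0.1210, 0)
Detected image corners:
  c0 = (78.537093, 376.013238) px
  c1 = (205.240210, 348.853734) px
  c2 = (159.000594, 283.652826) px
  c3 = (21.853703, 312.207464) px
Planar DLT: solve 8×8 A·h = b for H (H[2,2]=1):
  H  [+549.49524 +248.52052 +117.47695]
  H  [-100.33790 +368.84836 +331.31593]
  H  [+0.04442 +0.30980 +1.00000]
B = K⁻¹H; ‖b₁‖=0.685799, ‖b₂‖=0.685799; λ = 2/(‖b₁‖+‖b₂‖) = 1.458154, sign → tz>0 ⇒ λ=+1.458154
r₁ = λ·B[:,0] = (+0.94579,-0.31825,+0.06477); r₂ = λ·B[:,1] = (+0.25658,+0.85446,+0.45174)
r₃ = r₁×r₂ = (-0.19911,-0.41063,+0.88980); SVD([r₁ r₂ r₃]) → R = UVᵀ:
  R  [+0.94579 +0.25658 -0.19911]
  R  [-0.31825 +0.85446 -0.41063]
  R  [+0.06477 +0.45174 +0.88980]
t = (-0.38302, +0.28627, +1.45815) m
tr R = 2.690049; θ = arccos((tr R − 1)/2) = 0.564186 rad = 32.325°
axis k = ((R−Rᵀ)₃₂, (R−Rᵀ)₁₃, (R−Rᵀ)₂₁) / (2 sinθ) = (+0.806358, -0.246737, -0.537501)
rvec = θ·k = (+0.454936, -0.139205, -0.303251)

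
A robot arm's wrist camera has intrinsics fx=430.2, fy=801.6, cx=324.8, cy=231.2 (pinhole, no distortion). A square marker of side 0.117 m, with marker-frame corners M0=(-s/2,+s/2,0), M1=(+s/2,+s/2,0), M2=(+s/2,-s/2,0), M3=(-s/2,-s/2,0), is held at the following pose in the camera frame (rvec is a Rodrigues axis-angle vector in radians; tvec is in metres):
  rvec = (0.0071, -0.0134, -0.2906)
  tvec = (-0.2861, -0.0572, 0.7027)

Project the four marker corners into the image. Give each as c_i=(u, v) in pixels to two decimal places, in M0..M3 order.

c0=(125.54, 249.01) c1=(194.45, 210.80) c2=(173.74, 82.93) c3=(104.69, 120.95)

Intrinsics K: fx=430.2, fy=801.6, cx=324.8, cy=231.2
Marker side s = 0.117 m; corners in marker frame (Z=0):
  M0 = (-0.0585, +0.0585, 0)
  M1 = (+0.0585, +0.0585, 0)
  M2 = (+0.0585, -0.0585, 0)
  M3 = (-0.0585, -0.0585, 0)
rvec = (0.0071, -0.0134, -0.2906), |rvec| = θ = 0.29100 rad = 16.673°
Rodrigues: sinθ=0.28691, 1−cosθ=0.04204; R = I + sinθ·[k]× + (1−cosθ)·[k]×²:
    [+0.95798 +0.28647 -0.01424]
    [-0.28656 +0.95805 -0.00507]
    [+0.01219 +0.00893 +0.99989]
t = (-0.2861, -0.0572, 0.7027) m
M0: Pc = R·M0+t = (-0.32538, +0.01561, +0.70251); u = 430.2·(-0.32538)/0.70251 + 324.8 = 125.5429, v = 801.6·(+0.01561)/0.70251 + 231.2 = 249.0115
M1: Pc = R·M1+t = (-0.21330, -0.01792, +0.70394); u = 430.2·(-0.21330)/0.70394 + 324.8 = 194.4451, v = 801.6·(-0.01792)/0.70394 + 231.2 = 210.7959
M2: Pc = R·M2+t = (-0.24682, -0.13001, +0.70289); u = 430.2·(-0.24682)/0.70289 + 324.8 = 173.7375, v = 801.6·(-0.13001)/0.70289 + 231.2 = 82.9325
M3: Pc = R·M3+t = (-0.35890, -0.09648, +0.70146); u = 430.2·(-0.35890)/0.70146 + 324.8 = 104.6905, v = 801.6·(-0.09648)/0.70146 + 231.2 = 120.9452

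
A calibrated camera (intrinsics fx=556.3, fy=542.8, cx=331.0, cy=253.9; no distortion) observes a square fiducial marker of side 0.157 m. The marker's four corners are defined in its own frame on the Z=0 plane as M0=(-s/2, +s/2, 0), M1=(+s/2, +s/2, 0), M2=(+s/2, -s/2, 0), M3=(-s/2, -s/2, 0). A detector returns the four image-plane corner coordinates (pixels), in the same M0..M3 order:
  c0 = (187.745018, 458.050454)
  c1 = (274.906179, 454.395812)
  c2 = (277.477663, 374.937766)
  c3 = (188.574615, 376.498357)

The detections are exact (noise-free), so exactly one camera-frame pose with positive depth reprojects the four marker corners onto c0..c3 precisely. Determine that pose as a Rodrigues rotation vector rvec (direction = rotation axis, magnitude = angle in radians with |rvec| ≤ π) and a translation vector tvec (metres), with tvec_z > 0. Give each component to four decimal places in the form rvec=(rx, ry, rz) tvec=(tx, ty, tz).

rvec=(0.1341, -0.1704, 0.0318) tvec=(-0.1779, 0.3016, 1.0076)

Intrinsics K: fx=556.3, fy=542.8, cx=331.0, cy=253.9
Marker side s = 0.157 m; corners in marker frame (Z=0):
  M0 = (-0.0785, +0.0785, 0)
  M1 = (+0.0785, +0.0785, 0)
  M2 = (+0.0785, -0.0785, 0)
  M3 = (-0.0785, -0.0785, 0)
Detected image corners:
  c0 = (187.745018, 458.050454) px
  c1 = (274.906179, 454.395812) px
  c2 = (277.477663, 374.937766) px
  c3 = (188.574615, 376.498357) px
Planar DLT: solve 8×8 A·h = b for H (H[2,2]=1):
  H  [+600.09660 +19.11789 +232.75417]
  H  [+53.98269 +566.47259 +416.36182]
  H  [+0.16987 +0.12931 +1.00000]
B = K⁻¹H; ‖b₁‖=0.992506, ‖b₂‖=0.992506; λ = 2/(‖b₁‖+‖b₂‖) = 1.007550, sign → tz>0 ⇒ λ=+1.007550
r₁ = λ·B[:,0] = (+0.98504,+0.02015,+0.17115); r₂ = λ·B[:,1] = (-0.04290,+0.99055,+0.13029)
r₃ = r₁×r₂ = (-0.16691,-0.13568,+0.97659); SVD([r₁ r₂ r₃]) → R = UVᵀ:
  R  [+0.98504 -0.04290 -0.16691]
  R  [+0.02015 +0.99055 -0.13568]
  R  [+0.17115 +0.13029 +0.97659]
t = (-0.17794, +0.30156, +1.00755) m
tr R = 2.952179; θ = arccos((tr R − 1)/2) = 0.219118 rad = 12.555°
axis k = ((R−Rᵀ)₃₂, (R−Rᵀ)₁₃, (R−Rᵀ)₂₁) / (2 sinθ) = (+0.611797, -0.777608, +0.145015)
rvec = θ·k = (+0.134056, -0.170388, +0.031775)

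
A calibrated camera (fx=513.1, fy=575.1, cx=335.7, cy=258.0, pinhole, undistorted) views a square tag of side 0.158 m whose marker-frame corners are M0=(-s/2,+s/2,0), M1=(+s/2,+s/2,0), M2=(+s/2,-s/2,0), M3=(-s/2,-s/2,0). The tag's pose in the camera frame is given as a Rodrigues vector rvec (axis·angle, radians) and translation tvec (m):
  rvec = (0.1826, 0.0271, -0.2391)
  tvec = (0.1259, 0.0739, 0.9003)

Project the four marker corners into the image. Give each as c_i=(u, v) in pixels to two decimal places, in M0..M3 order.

Intrinsics K: fx=513.1, fy=575.1, cx=335.7, cy=258.0
Marker side s = 0.158 m; corners in marker frame (Z=0):
  M0 = (-0.0790, +0.0790, 0)
  M1 = (+0.0790, +0.0790, 0)
  M2 = (+0.0790, -0.0790, 0)
  M3 = (-0.0790, -0.0790, 0)
rvec = (0.1826, 0.0271, -0.2391), |rvec| = θ = 0.30207 rad = 17.307°
Rodrigues: sinθ=0.29750, 1−cosθ=0.04528; R = I + sinθ·[k]× + (1−cosθ)·[k]×²:
    [+0.97127 +0.23794 +0.00503]
    [-0.23302 +0.95509 -0.18305]
    [-0.04835 +0.17662 +0.98309]
t = (0.1259, 0.0739, 0.9003) m
M0: Pc = R·M0+t = (+0.06797, +0.16776, +0.91807); u = 513.1·(+0.06797)/0.91807 + 335.7 = 373.6858, v = 575.1·(+0.16776)/0.91807 + 258.0 = 363.0889
M1: Pc = R·M1+t = (+0.22143, +0.13094, +0.91043); u = 513.1·(+0.22143)/0.91043 + 335.7 = 460.4914, v = 575.1·(+0.13094)/0.91043 + 258.0 = 340.7137
M2: Pc = R·M2+t = (+0.18383, -0.01996, +0.88253); u = 513.1·(+0.18383)/0.88253 + 335.7 = 442.5804, v = 575.1·(-0.01996)/0.88253 + 258.0 = 244.9925
M3: Pc = R·M3+t = (+0.03037, +0.01686, +0.89017); u = 513.1·(+0.03037)/0.89017 + 335.7 = 353.2072, v = 575.1·(+0.01686)/0.89017 + 258.0 = 268.8907

c0=(373.69, 363.09) c1=(460.49, 340.71) c2=(442.58, 244.99) c3=(353.21, 268.89)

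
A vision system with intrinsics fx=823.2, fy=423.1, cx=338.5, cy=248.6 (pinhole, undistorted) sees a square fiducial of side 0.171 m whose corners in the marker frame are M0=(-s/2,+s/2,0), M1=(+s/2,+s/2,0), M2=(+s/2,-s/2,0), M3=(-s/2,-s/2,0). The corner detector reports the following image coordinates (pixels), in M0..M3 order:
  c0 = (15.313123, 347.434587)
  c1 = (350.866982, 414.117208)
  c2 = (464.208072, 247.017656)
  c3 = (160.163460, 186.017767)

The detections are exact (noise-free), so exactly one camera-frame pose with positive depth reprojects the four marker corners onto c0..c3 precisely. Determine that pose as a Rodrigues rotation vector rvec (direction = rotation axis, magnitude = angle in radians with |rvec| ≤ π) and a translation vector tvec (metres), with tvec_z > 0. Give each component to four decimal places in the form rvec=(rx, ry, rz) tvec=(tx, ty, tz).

rvec=(-0.2320, -0.0515, 0.3691) tvec=(-0.0437, 0.0448, 0.4115)

Intrinsics K: fx=823.2, fy=423.1, cx=338.5, cy=248.6
Marker side s = 0.171 m; corners in marker frame (Z=0):
  M0 = (-0.0855, +0.0855, 0)
  M1 = (+0.0855, +0.0855, 0)
  M2 = (+0.0855, -0.0855, 0)
  M3 = (-0.0855, -0.0855, 0)
Detected image corners:
  c0 = (15.313123, 347.434587) px
  c1 = (350.866982, 414.117208) px
  c2 = (464.208072, 247.017656) px
  c3 = (160.163460, 186.017767) px
Planar DLT: solve 8×8 A·h = b for H (H[2,2]=1):
  H  [+1870.32071 -895.61586 +251.03172]
  H  [+378.11544 +790.77751 +294.70479]
  H  [+0.01869 -0.56864 +1.00000]
B = K⁻¹H; ‖b₁‖=2.430365, ‖b₂‖=2.430365; λ = 2/(‖b₁‖+‖b₂‖) = 0.411461, sign → tz>0 ⇒ λ=+0.411461
r₁ = λ·B[:,0] = (+0.93168,+0.36319,+0.00769); r₂ = λ·B[:,1] = (-0.35145,+0.90650,-0.23397)
r₃ = r₁×r₂ = (-0.09195,+0.21529,+0.97221); SVD([r₁ r₂ r₃]) → R = UVᵀ:
  R  [+0.93168 -0.35145 -0.09195]
  R  [+0.36319 +0.90650 +0.21529]
  R  [+0.00769 -0.23397 +0.97221]
t = (-0.04372, +0.04484, +0.41146) m
tr R = 2.810394; θ = arccos((tr R − 1)/2) = 0.438954 rad = 25.150°
axis k = ((R−Rᵀ)₃₂, (R−Rᵀ)₁₃, (R−Rᵀ)₂₁) / (2 sinθ) = (-0.528551, -0.117228, +0.840769)
rvec = θ·k = (-0.232009, -0.051458, +0.369059)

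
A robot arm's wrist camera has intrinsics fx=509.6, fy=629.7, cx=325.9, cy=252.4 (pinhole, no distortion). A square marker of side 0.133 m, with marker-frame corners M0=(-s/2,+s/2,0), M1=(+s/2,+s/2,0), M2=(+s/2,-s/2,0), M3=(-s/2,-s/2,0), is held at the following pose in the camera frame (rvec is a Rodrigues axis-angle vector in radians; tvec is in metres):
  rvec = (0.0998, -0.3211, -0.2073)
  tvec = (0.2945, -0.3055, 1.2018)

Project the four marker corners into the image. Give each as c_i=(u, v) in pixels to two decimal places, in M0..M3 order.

c0=(430.86, 132.71) c1=(478.54, 121.80) c2=(470.31, 52.71) c3=(421.66, 61.41)

Intrinsics K: fx=509.6, fy=629.7, cx=325.9, cy=252.4
Marker side s = 0.133 m; corners in marker frame (Z=0):
  M0 = (-0.0665, +0.0665, 0)
  M1 = (+0.0665, +0.0665, 0)
  M2 = (+0.0665, -0.0665, 0)
  M3 = (-0.0665, -0.0665, 0)
rvec = (0.0998, -0.3211, -0.2073), |rvec| = θ = 0.39502 rad = 22.633°
Rodrigues: sinθ=0.38482, 1−cosθ=0.07701; R = I + sinθ·[k]× + (1−cosθ)·[k]×²:
    [+0.92791 +0.18614 -0.32302]
    [-0.21777 +0.97388 -0.06437]
    [+0.30260 +0.13008 +0.94420]
t = (0.2945, -0.3055, 1.2018) m
M0: Pc = R·M0+t = (+0.24517, -0.22626, +1.19033); u = 509.6·(+0.24517)/1.19033 + 325.9 = 430.8626, v = 629.7·(-0.22626)/1.19033 + 252.4 = 132.7074
M1: Pc = R·M1+t = (+0.36858, -0.25522, +1.23057); u = 509.6·(+0.36858)/1.23057 + 325.9 = 478.5364, v = 629.7·(-0.25522)/1.23057 + 252.4 = 121.8013
M2: Pc = R·M2+t = (+0.34383, -0.38474, +1.21327); u = 509.6·(+0.34383)/1.21327 + 325.9 = 470.3148, v = 629.7·(-0.38474)/1.21327 + 252.4 = 52.7142
M3: Pc = R·M3+t = (+0.22042, -0.35578, +1.17303); u = 509.6·(+0.22042)/1.17303 + 325.9 = 421.6558, v = 629.7·(-0.35578)/1.17303 + 252.4 = 61.4108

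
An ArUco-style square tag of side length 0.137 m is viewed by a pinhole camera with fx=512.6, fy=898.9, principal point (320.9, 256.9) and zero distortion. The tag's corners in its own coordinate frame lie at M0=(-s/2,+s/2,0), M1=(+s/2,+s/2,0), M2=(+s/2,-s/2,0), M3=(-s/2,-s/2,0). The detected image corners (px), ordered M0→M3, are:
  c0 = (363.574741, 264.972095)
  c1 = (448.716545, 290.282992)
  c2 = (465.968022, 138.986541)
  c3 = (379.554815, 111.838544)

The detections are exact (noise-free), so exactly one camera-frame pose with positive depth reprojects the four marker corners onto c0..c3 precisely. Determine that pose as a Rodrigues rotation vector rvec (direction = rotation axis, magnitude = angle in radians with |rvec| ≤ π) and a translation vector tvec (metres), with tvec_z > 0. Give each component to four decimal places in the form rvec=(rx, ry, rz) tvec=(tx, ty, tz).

Intrinsics K: fx=512.6, fy=898.9, cx=320.9, cy=256.9
Marker side s = 0.137 m; corners in marker frame (Z=0):
  M0 = (-0.0685, +0.0685, 0)
  M1 = (+0.0685, +0.0685, 0)
  M2 = (+0.0685, -0.0685, 0)
  M3 = (-0.0685, -0.0685, 0)
Detected image corners:
  c0 = (363.574741, 264.972095) px
  c1 = (448.716545, 290.282992) px
  c2 = (465.968022, 138.986541) px
  c3 = (379.554815, 111.838544) px
Planar DLT: solve 8×8 A·h = b for H (H[2,2]=1):
  H  [+653.92970 -71.06871 +414.58200]
  H  [+204.94413 +1135.45367 +202.21233]
  H  [+0.06721 +0.12121 +1.00000]
B = K⁻¹H; ‖b₁‖=1.252984, ‖b₂‖=1.252984; λ = 2/(‖b₁‖+‖b₂‖) = 0.798095, sign → tz>0 ⇒ λ=+0.798095
r₁ = λ·B[:,0] = (+0.98456,+0.16663,+0.05364); r₂ = λ·B[:,1] = (-0.17121,+0.98047,+0.09674)
r₃ = r₁×r₂ = (-0.03647,-0.10443,+0.99386); SVD([r₁ r₂ r₃]) → R = UVᵀ:
  R  [+0.98456 -0.17121 -0.03647]
  R  [+0.16663 +0.98047 -0.10443]
  R  [+0.05364 +0.09674 +0.99386]
t = (+0.14586, -0.04855, +0.79809) m
tr R = 2.958897; θ = arccos((tr R − 1)/2) = 0.203088 rad = 11.636°
axis k = ((R−Rᵀ)₃₂, (R−Rᵀ)₁₃, (R−Rᵀ)₂₁) / (2 sinθ) = (+0.498681, -0.223386, +0.837506)
rvec = θ·k = (+0.101276, -0.045367, +0.170088)

rvec=(0.1013, -0.0454, 0.1701) tvec=(0.1459, -0.0486, 0.7981)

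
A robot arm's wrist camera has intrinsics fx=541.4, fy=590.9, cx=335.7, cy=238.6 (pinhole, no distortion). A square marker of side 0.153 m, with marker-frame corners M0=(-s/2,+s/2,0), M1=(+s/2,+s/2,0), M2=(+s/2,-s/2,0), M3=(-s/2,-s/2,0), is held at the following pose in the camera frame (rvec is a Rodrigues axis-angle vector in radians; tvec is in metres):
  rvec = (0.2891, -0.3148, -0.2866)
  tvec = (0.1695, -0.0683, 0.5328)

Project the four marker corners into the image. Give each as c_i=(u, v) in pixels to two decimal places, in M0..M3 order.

c0=(453.92, 267.60) c1=(576.53, 215.70) c2=(562.89, 56.28) c3=(426.85, 100.39)

Intrinsics K: fx=541.4, fy=590.9, cx=335.7, cy=238.6
Marker side s = 0.153 m; corners in marker frame (Z=0):
  M0 = (-0.0765, +0.0765, 0)
  M1 = (+0.0765, +0.0765, 0)
  M2 = (+0.0765, -0.0765, 0)
  M3 = (-0.0765, -0.0765, 0)
rvec = (0.2891, -0.3148, -0.2866), |rvec| = θ = 0.51460 rad = 29.485°
Rodrigues: sinθ=0.49219, 1−cosθ=0.12951; R = I + sinθ·[k]× + (1−cosθ)·[k]×²:
    [+0.91136 +0.22961 -0.34161]
    [-0.31863 +0.91895 -0.23238]
    [+0.26057 +0.32063 +0.91066]
t = (0.1695, -0.0683, 0.5328) m
M0: Pc = R·M0+t = (+0.11735, +0.02637, +0.53739); u = 541.4·(+0.11735)/0.53739 + 335.7 = 453.9203, v = 590.9·(+0.02637)/0.53739 + 238.6 = 267.6008
M1: Pc = R·M1+t = (+0.25678, -0.02237, +0.57726); u = 541.4·(+0.25678)/0.57726 + 335.7 = 576.5318, v = 590.9·(-0.02237)/0.57726 + 238.6 = 215.6964
M2: Pc = R·M2+t = (+0.22165, -0.16297, +0.52821); u = 541.4·(+0.22165)/0.52821 + 335.7 = 562.8914, v = 590.9·(-0.16297)/0.52821 + 238.6 = 56.2810
M3: Pc = R·M3+t = (+0.08222, -0.11423, +0.48834); u = 541.4·(+0.08222)/0.48834 + 335.7 = 426.8491, v = 590.9·(-0.11423)/0.48834 + 238.6 = 100.3852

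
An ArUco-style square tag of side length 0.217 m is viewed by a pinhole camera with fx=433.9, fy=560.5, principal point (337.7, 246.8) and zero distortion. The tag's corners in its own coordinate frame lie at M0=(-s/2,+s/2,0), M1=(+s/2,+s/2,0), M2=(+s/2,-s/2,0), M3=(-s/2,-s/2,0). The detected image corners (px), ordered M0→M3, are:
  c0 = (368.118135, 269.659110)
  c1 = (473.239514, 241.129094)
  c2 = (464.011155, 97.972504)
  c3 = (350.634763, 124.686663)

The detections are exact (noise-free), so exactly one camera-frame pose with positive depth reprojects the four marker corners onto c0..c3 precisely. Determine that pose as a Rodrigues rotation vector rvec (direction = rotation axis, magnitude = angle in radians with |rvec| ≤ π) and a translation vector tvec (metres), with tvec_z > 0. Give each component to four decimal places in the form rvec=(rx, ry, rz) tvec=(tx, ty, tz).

rvec=(0.2690, -0.1281, -0.1859) tvec=(0.1471, -0.0899, 0.8260)

Intrinsics K: fx=433.9, fy=560.5, cx=337.7, cy=246.8
Marker side s = 0.217 m; corners in marker frame (Z=0):
  M0 = (-0.1085, +0.1085, 0)
  M1 = (+0.1085, +0.1085, 0)
  M2 = (+0.1085, -0.1085, 0)
  M3 = (-0.1085, -0.1085, 0)
Detected image corners:
  c0 = (368.118135, 269.659110) px
  c1 = (473.239514, 241.129094) px
  c2 = (464.011155, 97.972504) px
  c3 = (350.634763, 124.686663) px
Planar DLT: solve 8×8 A·h = b for H (H[2,2]=1):
  H  [+553.26697 +199.28102 +414.96538]
  H  [-105.07383 +724.95025 +185.78392]
  H  [+0.12199 +0.33330 +1.00000]
B = K⁻¹H; ‖b₁‖=1.210713, ‖b₂‖=1.210713; λ = 2/(‖b₁‖+‖b₂‖) = 0.825960, sign → tz>0 ⇒ λ=+0.825960
r₁ = λ·B[:,0] = (+0.97476,-0.19920,+0.10076); r₂ = λ·B[:,1] = (+0.16509,+0.94708,+0.27529)
r₃ = r₁×r₂ = (-0.15027,-0.25171,+0.95607); SVD([r₁ r₂ r₃]) → R = UVᵀ:
  R  [+0.97476 +0.16509 -0.15027]
  R  [-0.19920 +0.94708 -0.25171]
  R  [+0.10076 +0.27529 +0.95607]
t = (+0.14708, -0.08991, +0.82596) m
tr R = 2.877911; θ = arccos((tr R − 1)/2) = 0.351215 rad = 20.123°
axis k = ((R−Rᵀ)₃₂, (R−Rᵀ)₁₃, (R−Rᵀ)₂₁) / (2 sinθ) = (+0.765899, -0.364819, -0.529439)
rvec = θ·k = (+0.268995, -0.128130, -0.185947)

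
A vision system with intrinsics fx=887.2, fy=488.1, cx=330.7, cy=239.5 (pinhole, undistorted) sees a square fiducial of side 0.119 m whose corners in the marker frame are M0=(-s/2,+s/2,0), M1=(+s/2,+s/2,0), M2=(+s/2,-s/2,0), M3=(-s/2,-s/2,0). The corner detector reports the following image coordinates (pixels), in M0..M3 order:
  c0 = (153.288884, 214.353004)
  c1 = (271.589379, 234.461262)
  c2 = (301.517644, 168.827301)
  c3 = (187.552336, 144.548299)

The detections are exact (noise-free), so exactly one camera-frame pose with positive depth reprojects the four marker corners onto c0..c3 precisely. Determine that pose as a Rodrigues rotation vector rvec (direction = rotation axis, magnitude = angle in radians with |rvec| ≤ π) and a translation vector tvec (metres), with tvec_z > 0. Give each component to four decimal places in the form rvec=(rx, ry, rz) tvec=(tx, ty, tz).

Intrinsics K: fx=887.2, fy=488.1, cx=330.7, cy=239.5
Marker side s = 0.119 m; corners in marker frame (Z=0):
  M0 = (-0.0595, +0.0595, 0)
  M1 = (+0.0595, +0.0595, 0)
  M2 = (+0.0595, -0.0595, 0)
  M3 = (-0.0595, -0.0595, 0)
Detected image corners:
  c0 = (153.288884, 214.353004) px
  c1 = (271.589379, 234.461262) px
  c2 = (301.517644, 168.827301) px
  c3 = (187.552336, 144.548299) px
Planar DLT: solve 8×8 A·h = b for H (H[2,2]=1):
  H  [+1105.70883 -304.85100 +230.60178]
  H  [+295.05453 +538.65941 +190.60779]
  H  [+0.56884 -0.15648 +1.00000]
B = K⁻¹H; ‖b₁‖=1.224393, ‖b₂‖=1.224393; λ = 2/(‖b₁‖+‖b₂‖) = 0.816731, sign → tz>0 ⇒ λ=+0.816731
r₁ = λ·B[:,0] = (+0.84471,+0.26575,+0.46459); r₂ = λ·B[:,1] = (-0.23300,+0.96404,-0.12780)
r₃ = r₁×r₂ = (-0.48184,-0.00029,+0.87626); SVD([r₁ r₂ r₃]) → R = UVᵀ:
  R  [+0.84471 -0.23300 -0.48184]
  R  [+0.26575 +0.96404 -0.00029]
  R  [+0.46459 -0.12780 +0.87626]
t = (-0.09215, -0.08181, +0.81673) m
tr R = 2.685011; θ = arccos((tr R − 1)/2) = 0.568879 rad = 32.594°
axis k = ((R−Rᵀ)₃₂, (R−Rᵀ)₁₃, (R−Rᵀ)₂₁) / (2 sinθ) = (-0.118357, -0.878459, +0.462927)
rvec = θ·k = (-0.067331, -0.499737, +0.263350)

rvec=(-0.0673, -0.4997, 0.2633) tvec=(-0.0921, -0.0818, 0.8167)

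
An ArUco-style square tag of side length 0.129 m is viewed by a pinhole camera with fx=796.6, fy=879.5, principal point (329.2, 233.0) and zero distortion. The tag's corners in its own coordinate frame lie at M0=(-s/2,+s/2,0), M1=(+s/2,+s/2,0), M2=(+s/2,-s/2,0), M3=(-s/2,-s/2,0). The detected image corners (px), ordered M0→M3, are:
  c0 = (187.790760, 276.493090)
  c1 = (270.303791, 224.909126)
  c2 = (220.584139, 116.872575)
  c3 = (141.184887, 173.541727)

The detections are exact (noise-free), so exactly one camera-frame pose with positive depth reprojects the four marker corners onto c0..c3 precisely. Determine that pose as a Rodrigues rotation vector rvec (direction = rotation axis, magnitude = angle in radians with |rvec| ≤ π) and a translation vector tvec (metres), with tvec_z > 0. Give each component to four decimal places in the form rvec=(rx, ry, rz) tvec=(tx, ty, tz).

Intrinsics K: fx=796.6, fy=879.5, cx=329.2, cy=233.0
Marker side s = 0.129 m; corners in marker frame (Z=0):
  M0 = (-0.0645, +0.0645, 0)
  M1 = (+0.0645, +0.0645, 0)
  M2 = (+0.0645, -0.0645, 0)
  M3 = (-0.0645, -0.0645, 0)
Detected image corners:
  c0 = (187.790760, 276.493090) px
  c1 = (270.303791, 224.909126) px
  c2 = (220.584139, 116.872575) px
  c3 = (141.184887, 173.541727) px
Planar DLT: solve 8×8 A·h = b for H (H[2,2]=1):
  H  [+544.82039 +361.12921 +203.82219]
  H  [-499.53179 +805.76570 +198.46074]
  H  [-0.40349 -0.05811 +1.00000]
B = K⁻¹H; ‖b₁‖=1.048354, ‖b₂‖=1.048354; λ = 2/(‖b₁‖+‖b₂‖) = 0.953876, sign → tz>0 ⇒ λ=+0.953876
r₁ = λ·B[:,0] = (+0.81144,-0.43981,-0.38488); r₂ = λ·B[:,1] = (+0.45534,+0.88859,-0.05543)
r₃ = r₁×r₂ = (+0.36638,-0.13027,+0.92130); SVD([r₁ r₂ r₃]) → R = UVᵀ:
  R  [+0.81144 +0.45534 +0.36638]
  R  [-0.43981 +0.88859 -0.13027]
  R  [-0.38488 -0.05543 +0.92130]
t = (-0.15013, -0.03746, +0.95388) m
tr R = 2.621333; θ = arccos((tr R − 1)/2) = 0.625507 rad = 35.839°
axis k = ((R−Rᵀ)₃₂, (R−Rᵀ)₁₃, (R−Rᵀ)₂₁) / (2 sinθ) = (+0.063905, +0.641543, -0.764420)
rvec = θ·k = (+0.039973, +0.401290, -0.478150)

rvec=(0.0400, 0.4013, -0.4782) tvec=(-0.1501, -0.0375, 0.9539)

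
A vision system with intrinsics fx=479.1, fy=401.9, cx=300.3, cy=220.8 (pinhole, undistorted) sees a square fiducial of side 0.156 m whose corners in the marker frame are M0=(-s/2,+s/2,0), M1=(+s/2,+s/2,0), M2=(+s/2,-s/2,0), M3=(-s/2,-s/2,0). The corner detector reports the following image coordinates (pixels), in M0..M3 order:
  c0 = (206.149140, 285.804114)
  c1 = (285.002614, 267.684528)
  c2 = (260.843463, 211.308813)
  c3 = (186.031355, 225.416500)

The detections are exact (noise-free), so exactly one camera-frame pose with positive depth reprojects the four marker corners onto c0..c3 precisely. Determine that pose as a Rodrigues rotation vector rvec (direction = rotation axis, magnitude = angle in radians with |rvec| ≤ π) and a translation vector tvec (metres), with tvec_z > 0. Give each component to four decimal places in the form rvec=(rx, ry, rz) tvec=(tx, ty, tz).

Intrinsics K: fx=479.1, fy=401.9, cx=300.3, cy=220.8
Marker side s = 0.156 m; corners in marker frame (Z=0):
  M0 = (-0.0780, +0.0780, 0)
  M1 = (+0.0780, +0.0780, 0)
  M2 = (+0.0780, -0.0780, 0)
  M3 = (-0.0780, -0.0780, 0)
Detected image corners:
  c0 = (206.149140, 285.804114) px
  c1 = (285.002614, 267.684528) px
  c2 = (260.843463, 211.308813) px
  c3 = (186.031355, 225.416500) px
Planar DLT: solve 8×8 A·h = b for H (H[2,2]=1):
  H  [+567.55835 +41.42118 +235.09986]
  H  [-23.18747 +267.49239 +246.37237]
  H  [+0.32185 -0.42991 +1.00000]
B = K⁻¹H; ‖b₁‖=1.060508, ‖b₂‖=1.060508; λ = 2/(‖b₁‖+‖b₂‖) = 0.942945, sign → tz>0 ⇒ λ=+0.942945
r₁ = λ·B[:,0] = (+0.92682,-0.22113,+0.30348); r₂ = λ·B[:,1] = (+0.33562,+0.85031,-0.40538)
r₃ = r₁×r₂ = (-0.16841,+0.47757,+0.86230); SVD([r₁ r₂ r₃]) → R = UVᵀ:
  R  [+0.92682 +0.33562 -0.16841]
  R  [-0.22113 +0.85031 +0.47757]
  R  [+0.30348 -0.40538 +0.86230]
t = (-0.12832, +0.06000, +0.94294) m
tr R = 2.639432; θ = arccos((tr R − 1)/2) = 0.609882 rad = 34.944°
axis k = ((R−Rᵀ)₃₂, (R−Rᵀ)₁₃, (R−Rᵀ)₂₁) / (2 sinθ) = (-0.770776, -0.411938, -0.486016)
rvec = θ·k = (-0.470082, -0.251233, -0.296412)

rvec=(-0.4701, -0.2512, -0.2964) tvec=(-0.1283, 0.0600, 0.9429)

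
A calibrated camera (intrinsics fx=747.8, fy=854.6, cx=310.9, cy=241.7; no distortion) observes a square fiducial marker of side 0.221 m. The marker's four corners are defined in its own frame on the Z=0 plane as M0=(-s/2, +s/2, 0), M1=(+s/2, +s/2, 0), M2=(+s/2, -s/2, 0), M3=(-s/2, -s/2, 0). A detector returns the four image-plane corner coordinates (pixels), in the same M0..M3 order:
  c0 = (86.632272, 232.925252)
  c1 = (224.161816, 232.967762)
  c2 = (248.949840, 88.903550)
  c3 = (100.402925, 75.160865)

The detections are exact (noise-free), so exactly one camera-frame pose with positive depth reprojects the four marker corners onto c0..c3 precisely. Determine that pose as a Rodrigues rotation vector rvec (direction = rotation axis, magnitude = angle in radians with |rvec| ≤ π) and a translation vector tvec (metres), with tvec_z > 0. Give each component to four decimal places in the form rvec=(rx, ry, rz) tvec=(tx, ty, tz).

rvec=(0.5241, -0.4524, 0.1190) tvec=(-0.2176, -0.1073, 1.1365)

Intrinsics K: fx=747.8, fy=854.6, cx=310.9, cy=241.7
Marker side s = 0.221 m; corners in marker frame (Z=0):
  M0 = (-0.1105, +0.1105, 0)
  M1 = (+0.1105, +0.1105, 0)
  M2 = (+0.1105, -0.1105, 0)
  M3 = (-0.1105, -0.1105, 0)
Detected image corners:
  c0 = (86.632272, 232.925252) px
  c1 = (224.161816, 232.967762) px
  c2 = (248.949840, 88.903550) px
  c3 = (100.402925, 75.160865) px
Planar DLT: solve 8×8 A·h = b for H (H[2,2]=1):
  H  [+710.89329 -22.06876 +167.71053]
  H  [+91.61858 +744.74533 +160.98585]
  H  [+0.39244 +0.40142 +1.00000]
B = K⁻¹H; ‖b₁‖=0.879864, ‖b₂‖=0.879864; λ = 2/(‖b₁‖+‖b₂‖) = 1.136539, sign → tz>0 ⇒ λ=+1.136539
r₁ = λ·B[:,0] = (+0.89501,-0.00430,+0.44602); r₂ = λ·B[:,1] = (-0.22322,+0.86141,+0.45623)
r₃ = r₁×r₂ = (-0.38617,-0.50789,+0.77001); SVD([r₁ r₂ r₃]) → R = UVᵀ:
  R  [+0.89501 -0.22322 -0.38617]
  R  [-0.00430 +0.86141 -0.50789]
  R  [+0.44602 +0.45623 +0.77001]
t = (-0.21763, -0.10734, +1.13654) m
tr R = 2.526433; θ = arccos((tr R − 1)/2) = 0.702520 rad = 40.251°
axis k = ((R−Rᵀ)₃₂, (R−Rᵀ)₁₃, (R−Rᵀ)₂₁) / (2 sinθ) = (+0.746058, -0.643972, +0.169404)
rvec = θ·k = (+0.524121, -0.452403, +0.119010)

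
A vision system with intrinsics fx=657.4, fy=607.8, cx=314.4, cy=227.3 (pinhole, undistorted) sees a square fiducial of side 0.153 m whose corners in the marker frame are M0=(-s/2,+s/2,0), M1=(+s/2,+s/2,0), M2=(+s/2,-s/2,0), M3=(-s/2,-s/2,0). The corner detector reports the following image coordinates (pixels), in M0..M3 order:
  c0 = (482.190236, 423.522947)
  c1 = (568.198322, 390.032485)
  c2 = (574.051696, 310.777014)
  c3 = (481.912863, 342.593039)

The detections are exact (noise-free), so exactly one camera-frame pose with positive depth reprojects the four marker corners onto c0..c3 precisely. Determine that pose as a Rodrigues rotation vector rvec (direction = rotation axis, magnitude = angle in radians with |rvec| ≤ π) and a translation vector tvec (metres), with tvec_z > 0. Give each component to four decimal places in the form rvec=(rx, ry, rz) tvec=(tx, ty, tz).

Intrinsics K: fx=657.4, fy=607.8, cx=314.4, cy=227.3
Marker side s = 0.153 m; corners in marker frame (Z=0):
  M0 = (-0.0765, +0.0765, 0)
  M1 = (+0.0765, +0.0765, 0)
  M2 = (+0.0765, -0.0765, 0)
  M3 = (-0.0765, -0.0765, 0)
Detected image corners:
  c0 = (482.190236, 423.522947) px
  c1 = (568.198322, 390.032485) px
  c2 = (574.051696, 310.777014) px
  c3 = (481.912863, 342.593039) px
Planar DLT: solve 8×8 A·h = b for H (H[2,2]=1):
  H  [+752.18498 +223.51311 +527.64373]
  H  [-94.72467 +692.04347 +367.73571]
  H  [+0.32418 +0.46000 +1.00000]
B = K⁻¹H; ‖b₁‖=1.077159, ‖b₂‖=1.077159; λ = 2/(‖b₁‖+‖b₂‖) = 0.928368, sign → tz>0 ⇒ λ=+0.928368
r₁ = λ·B[:,0] = (+0.91829,-0.25724,+0.30096); r₂ = λ·B[:,1] = (+0.11140,+0.89734,+0.42705)
r₃ = r₁×r₂ = (-0.37992,-0.35863,+0.85267); SVD([r₁ r₂ r₃]) → R = UVᵀ:
  R  [+0.91829 +0.11140 -0.37992]
  R  [-0.25724 +0.89734 -0.35863]
  R  [+0.30096 +0.42705 +0.85267]
t = (+0.30114, +0.21450, +0.92837) m
tr R = 2.668298; θ = arccos((tr R − 1)/2) = 0.584208 rad = 33.473°
axis k = ((R−Rᵀ)₃₂, (R−Rᵀ)₁₃, (R−Rᵀ)₂₁) / (2 sinθ) = (+0.712262, -0.617251, -0.334192)
rvec = θ·k = (+0.416109, -0.360603, -0.195238)

rvec=(0.4161, -0.3606, -0.1952) tvec=(0.3011, 0.2145, 0.9284)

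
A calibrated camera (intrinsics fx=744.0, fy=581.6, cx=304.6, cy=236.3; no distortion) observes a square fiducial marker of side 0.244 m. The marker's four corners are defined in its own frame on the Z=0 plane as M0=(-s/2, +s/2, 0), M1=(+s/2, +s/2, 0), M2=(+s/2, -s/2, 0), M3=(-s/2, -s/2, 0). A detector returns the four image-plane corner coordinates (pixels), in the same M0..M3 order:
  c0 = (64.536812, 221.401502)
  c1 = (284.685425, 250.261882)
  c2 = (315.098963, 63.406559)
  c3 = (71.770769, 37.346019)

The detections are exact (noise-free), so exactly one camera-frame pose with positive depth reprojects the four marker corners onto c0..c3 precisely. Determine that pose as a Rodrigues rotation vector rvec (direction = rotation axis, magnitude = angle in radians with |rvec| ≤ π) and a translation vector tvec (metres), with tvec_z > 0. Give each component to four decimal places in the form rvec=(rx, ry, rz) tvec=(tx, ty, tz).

rvec=(0.3018, 0.1165, 0.1478) tvec=(-0.1254, -0.1161, 0.7598)

Intrinsics K: fx=744.0, fy=581.6, cx=304.6, cy=236.3
Marker side s = 0.244 m; corners in marker frame (Z=0):
  M0 = (-0.1220, +0.1220, 0)
  M1 = (+0.1220, +0.1220, 0)
  M2 = (+0.1220, -0.1220, 0)
  M3 = (-0.1220, -0.1220, 0)
Detected image corners:
  c0 = (64.536812, 221.401502) px
  c1 = (284.685425, 250.261882) px
  c2 = (315.098963, 63.406559) px
  c3 = (71.770769, 37.346019) px
Planar DLT: solve 8×8 A·h = b for H (H[2,2]=1):
  H  [+925.14084 -2.81714 +181.85147]
  H  [+95.49070 +817.23419 +147.42735]
  H  [-0.12112 +0.40010 +1.00000]
B = K⁻¹H; ‖b₁‖=1.316130, ‖b₂‖=1.316130; λ = 2/(‖b₁‖+‖b₂‖) = 0.759803, sign → tz>0 ⇒ λ=+0.759803
r₁ = λ·B[:,0] = (+0.98247,+0.16214,-0.09202); r₂ = λ·B[:,1] = (-0.12734,+0.94412,+0.30400)
r₃ = r₁×r₂ = (+0.13617,-0.28695,+0.94822); SVD([r₁ r₂ r₃]) → R = UVᵀ:
  R  [+0.98247 -0.12734 +0.13617]
  R  [+0.16214 +0.94412 -0.28695]
  R  [-0.09202 +0.30400 +0.94822]
t = (-0.12536, -0.11610, +0.75980) m
tr R = 2.874810; θ = arccos((tr R − 1)/2) = 0.355694 rad = 20.380°
axis k = ((R−Rᵀ)₃₂, (R−Rᵀ)₁₃, (R−Rᵀ)₂₁) / (2 sinθ) = (+0.848474, +0.327642, +0.415624)
rvec = θ·k = (+0.301797, +0.116540, +0.147835)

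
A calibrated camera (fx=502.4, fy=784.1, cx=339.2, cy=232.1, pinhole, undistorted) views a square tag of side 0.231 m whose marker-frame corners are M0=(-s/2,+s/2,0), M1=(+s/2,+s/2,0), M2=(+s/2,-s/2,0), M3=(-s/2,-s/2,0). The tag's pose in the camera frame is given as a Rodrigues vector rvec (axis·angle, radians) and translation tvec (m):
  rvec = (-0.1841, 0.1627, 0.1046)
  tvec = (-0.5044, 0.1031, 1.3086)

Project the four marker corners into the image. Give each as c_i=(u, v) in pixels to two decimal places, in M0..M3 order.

c0=(96.72, 355.45) c1=(178.96, 371.91) c2=(194.35, 232.34) c3=(114.11, 220.44)

Intrinsics K: fx=502.4, fy=784.1, cx=339.2, cy=232.1
Marker side s = 0.231 m; corners in marker frame (Z=0):
  M0 = (-0.1155, +0.1155, 0)
  M1 = (+0.1155, +0.1155, 0)
  M2 = (+0.1155, -0.1155, 0)
  M3 = (-0.1155, -0.1155, 0)
rvec = (-0.1841, 0.1627, 0.1046), |rvec| = θ = 0.26703 rad = 15.300°
Rodrigues: sinθ=0.26387, 1−cosθ=0.03544; R = I + sinθ·[k]× + (1−cosθ)·[k]×²:
    [+0.98140 -0.11825 +0.15120]
    [+0.08847 +0.97772 +0.19038]
    [-0.17034 -0.17346 +0.97000]
t = (-0.5044, 0.1031, 1.3086) m
M0: Pc = R·M0+t = (-0.63141, +0.20581, +1.30824); u = 502.4·(-0.63141)/1.30824 + 339.2 = 96.7213, v = 784.1·(+0.20581)/1.30824 + 232.1 = 355.4517
M1: Pc = R·M1+t = (-0.40471, +0.22624, +1.26889); u = 502.4·(-0.40471)/1.26889 + 339.2 = 178.9623, v = 784.1·(+0.22624)/1.26889 + 232.1 = 371.9061
M2: Pc = R·M2+t = (-0.37739, +0.00039, +1.30896); u = 502.4·(-0.37739)/1.30896 + 339.2 = 194.3516, v = 784.1·(+0.00039)/1.30896 + 232.1 = 232.3351
M3: Pc = R·M3+t = (-0.60409, -0.02004, +1.34831); u = 502.4·(-0.60409)/1.34831 + 339.2 = 114.1055, v = 784.1·(-0.02004)/1.34831 + 232.1 = 220.4430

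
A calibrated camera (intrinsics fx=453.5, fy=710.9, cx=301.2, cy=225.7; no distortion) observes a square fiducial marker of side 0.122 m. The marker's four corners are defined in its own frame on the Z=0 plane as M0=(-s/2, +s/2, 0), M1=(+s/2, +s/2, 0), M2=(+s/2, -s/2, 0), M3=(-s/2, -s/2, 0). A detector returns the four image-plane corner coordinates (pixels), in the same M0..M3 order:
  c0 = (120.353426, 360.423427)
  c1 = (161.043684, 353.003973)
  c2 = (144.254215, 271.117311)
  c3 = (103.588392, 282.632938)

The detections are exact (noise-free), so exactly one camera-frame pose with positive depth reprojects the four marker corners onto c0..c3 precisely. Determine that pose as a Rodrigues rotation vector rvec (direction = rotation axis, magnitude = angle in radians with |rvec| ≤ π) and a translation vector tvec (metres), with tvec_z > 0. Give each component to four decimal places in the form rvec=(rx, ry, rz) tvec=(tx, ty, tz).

rvec=(0.2142, 0.4020, -0.2139) tvec=(-0.3791, 0.1309, 1.0155)

Intrinsics K: fx=453.5, fy=710.9, cx=301.2, cy=225.7
Marker side s = 0.122 m; corners in marker frame (Z=0):
  M0 = (-0.0610, +0.0610, 0)
  M1 = (+0.0610, +0.0610, 0)
  M2 = (+0.0610, -0.0610, 0)
  M3 = (-0.0610, -0.0610, 0)
Detected image corners:
  c0 = (120.353426, 360.423427) px
  c1 = (161.043684, 353.003973) px
  c2 = (144.254215, 271.117311) px
  c3 = (103.588392, 282.632938) px
Planar DLT: solve 8×8 A·h = b for H (H[2,2]=1):
  H  [+280.30694 +158.77361 +131.89403]
  H  [-204.62684 +704.90127 +317.30158]
  H  [-0.40149 +0.16067 +1.00000]
B = K⁻¹H; ‖b₁‖=0.984731, ‖b₂‖=0.984731; λ = 2/(‖b₁‖+‖b₂‖) = 1.015505, sign → tz>0 ⇒ λ=+1.015505
r₁ = λ·B[:,0] = (+0.89847,-0.16286,-0.40771); r₂ = λ·B[:,1] = (+0.24717,+0.95514,+0.16316)
r₃ = r₁×r₂ = (+0.36285,-0.24737,+0.89842); SVD([r₁ r₂ r₃]) → R = UVᵀ:
  R  [+0.89847 +0.24717 +0.36285]
  R  [-0.16286 +0.95514 -0.24737]
  R  [-0.40771 +0.16316 +0.89842]
t = (-0.37912, +0.13085, +1.01551) m
tr R = 2.752022; θ = arccos((tr R − 1)/2) = 0.503268 rad = 28.835°
axis k = ((R−Rᵀ)₃₂, (R−Rᵀ)₁₃, (R−Rᵀ)₂₁) / (2 sinθ) = (+0.425596, +0.798853, -0.425091)
rvec = θ·k = (+0.214189, +0.402037, -0.213935)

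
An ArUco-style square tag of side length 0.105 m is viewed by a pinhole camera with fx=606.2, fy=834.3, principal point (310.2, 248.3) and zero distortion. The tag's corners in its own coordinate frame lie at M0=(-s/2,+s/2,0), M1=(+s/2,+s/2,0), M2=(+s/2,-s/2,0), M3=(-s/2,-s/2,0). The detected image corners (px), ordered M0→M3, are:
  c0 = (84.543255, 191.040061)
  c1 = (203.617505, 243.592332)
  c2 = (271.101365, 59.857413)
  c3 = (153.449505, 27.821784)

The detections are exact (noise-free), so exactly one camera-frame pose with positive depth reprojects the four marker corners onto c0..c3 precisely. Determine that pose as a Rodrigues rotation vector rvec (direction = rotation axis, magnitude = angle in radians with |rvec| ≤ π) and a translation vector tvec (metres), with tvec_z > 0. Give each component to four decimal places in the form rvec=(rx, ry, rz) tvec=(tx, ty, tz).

rvec=(-0.3692, 0.3691, 0.3484) tvec=(-0.0934, -0.0618, 0.4231)

Intrinsics K: fx=606.2, fy=834.3, cx=310.2, cy=248.3
Marker side s = 0.105 m; corners in marker frame (Z=0):
  M0 = (-0.0525, +0.0525, 0)
  M1 = (+0.0525, +0.0525, 0)
  M2 = (+0.0525, -0.0525, 0)
  M3 = (-0.0525, -0.0525, 0)
Detected image corners:
  c0 = (84.543255, 191.040061) px
  c1 = (203.617505, 243.592332) px
  c2 = (271.101365, 59.857413) px
  c3 = (153.449505, 27.821784) px
Planar DLT: solve 8×8 A·h = b for H (H[2,2]=1):
  H  [+955.41502 -769.08730 +176.38360]
  H  [+273.59855 +1559.81210 +126.46040]
  H  [-0.96316 -0.66938 +1.00000]
B = K⁻¹H; ‖b₁‖=2.363448, ‖b₂‖=2.363448; λ = 2/(‖b₁‖+‖b₂‖) = 0.423111, sign → tz>0 ⇒ λ=+0.423111
r₁ = λ·B[:,0] = (+0.87539,+0.26004,-0.40752); r₂ = λ·B[:,1] = (-0.39187,+0.87534,-0.28322)
r₃ = r₁×r₂ = (+0.28307,+0.40763,+0.86817); SVD([r₁ r₂ r₃]) → R = UVᵀ:
  R  [+0.87539 -0.39187 +0.28307]
  R  [+0.26004 +0.87534 +0.40763]
  R  [-0.40752 -0.28322 +0.86817]
t = (-0.09340, -0.06179, +0.42311) m
tr R = 2.618893; θ = arccos((tr R − 1)/2) = 0.627587 rad = 35.958°
axis k = ((R−Rᵀ)₃₂, (R−Rᵀ)₁₃, (R−Rᵀ)₂₁) / (2 sinθ) = (-0.588261, +0.588050, +0.555109)
rvec = θ·k = (-0.369185, +0.369052, +0.348380)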